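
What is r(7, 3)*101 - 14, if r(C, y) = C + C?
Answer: 1400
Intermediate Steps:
r(C, y) = 2*C
r(7, 3)*101 - 14 = (2*7)*101 - 14 = 14*101 - 14 = 1414 - 14 = 1400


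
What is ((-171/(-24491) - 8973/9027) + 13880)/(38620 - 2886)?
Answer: 8971858927/23099654689 ≈ 0.38840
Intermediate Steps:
((-171/(-24491) - 8973/9027) + 13880)/(38620 - 2886) = ((-171*(-1/24491) - 8973*1/9027) + 13880)/35734 = ((9/1289 - 997/1003) + 13880)*(1/35734) = (-1276106/1292867 + 13880)*(1/35734) = (17943717854/1292867)*(1/35734) = 8971858927/23099654689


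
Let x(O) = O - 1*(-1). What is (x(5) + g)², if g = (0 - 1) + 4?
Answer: 81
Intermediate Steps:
x(O) = 1 + O (x(O) = O + 1 = 1 + O)
g = 3 (g = -1 + 4 = 3)
(x(5) + g)² = ((1 + 5) + 3)² = (6 + 3)² = 9² = 81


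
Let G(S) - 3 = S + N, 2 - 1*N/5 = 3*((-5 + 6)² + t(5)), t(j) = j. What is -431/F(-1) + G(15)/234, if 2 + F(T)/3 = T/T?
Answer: 16778/117 ≈ 143.40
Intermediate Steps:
F(T) = -3 (F(T) = -6 + 3*(T/T) = -6 + 3*1 = -6 + 3 = -3)
N = -80 (N = 10 - 15*((-5 + 6)² + 5) = 10 - 15*(1² + 5) = 10 - 15*(1 + 5) = 10 - 15*6 = 10 - 5*18 = 10 - 90 = -80)
G(S) = -77 + S (G(S) = 3 + (S - 80) = 3 + (-80 + S) = -77 + S)
-431/F(-1) + G(15)/234 = -431/(-3) + (-77 + 15)/234 = -431*(-⅓) - 62*1/234 = 431/3 - 31/117 = 16778/117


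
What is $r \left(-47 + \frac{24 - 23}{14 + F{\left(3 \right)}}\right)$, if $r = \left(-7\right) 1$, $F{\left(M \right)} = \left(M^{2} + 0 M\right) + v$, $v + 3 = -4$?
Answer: $\frac{5257}{16} \approx 328.56$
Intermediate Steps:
$v = -7$ ($v = -3 - 4 = -7$)
$F{\left(M \right)} = -7 + M^{2}$ ($F{\left(M \right)} = \left(M^{2} + 0 M\right) - 7 = \left(M^{2} + 0\right) - 7 = M^{2} - 7 = -7 + M^{2}$)
$r = -7$
$r \left(-47 + \frac{24 - 23}{14 + F{\left(3 \right)}}\right) = - 7 \left(-47 + \frac{24 - 23}{14 - \left(7 - 3^{2}\right)}\right) = - 7 \left(-47 + 1 \frac{1}{14 + \left(-7 + 9\right)}\right) = - 7 \left(-47 + 1 \frac{1}{14 + 2}\right) = - 7 \left(-47 + 1 \cdot \frac{1}{16}\right) = - 7 \left(-47 + \frac{1}{16}\right) = \left(-7\right) \left(- \frac{751}{16}\right) = \frac{5257}{16}$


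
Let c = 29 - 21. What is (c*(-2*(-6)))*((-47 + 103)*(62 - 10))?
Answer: 279552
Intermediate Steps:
c = 8
(c*(-2*(-6)))*((-47 + 103)*(62 - 10)) = (8*(-2*(-6)))*((-47 + 103)*(62 - 10)) = (8*12)*(56*52) = 96*2912 = 279552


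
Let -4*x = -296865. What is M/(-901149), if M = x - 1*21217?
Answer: -211997/3604596 ≈ -0.058813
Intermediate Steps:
x = 296865/4 (x = -¼*(-296865) = 296865/4 ≈ 74216.)
M = 211997/4 (M = 296865/4 - 1*21217 = 296865/4 - 21217 = 211997/4 ≈ 52999.)
M/(-901149) = (211997/4)/(-901149) = (211997/4)*(-1/901149) = -211997/3604596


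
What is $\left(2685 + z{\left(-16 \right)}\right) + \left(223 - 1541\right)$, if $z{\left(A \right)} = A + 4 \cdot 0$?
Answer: $1351$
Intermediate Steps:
$z{\left(A \right)} = A$ ($z{\left(A \right)} = A + 0 = A$)
$\left(2685 + z{\left(-16 \right)}\right) + \left(223 - 1541\right) = \left(2685 - 16\right) + \left(223 - 1541\right) = 2669 + \left(223 - 1541\right) = 2669 - 1318 = 1351$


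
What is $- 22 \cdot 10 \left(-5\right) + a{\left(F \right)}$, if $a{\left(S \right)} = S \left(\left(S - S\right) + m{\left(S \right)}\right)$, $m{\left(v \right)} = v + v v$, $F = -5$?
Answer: $1000$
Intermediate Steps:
$m{\left(v \right)} = v + v^{2}$
$a{\left(S \right)} = S^{2} \left(1 + S\right)$ ($a{\left(S \right)} = S \left(\left(S - S\right) + S \left(1 + S\right)\right) = S \left(0 + S \left(1 + S\right)\right) = S S \left(1 + S\right) = S^{2} \left(1 + S\right)$)
$- 22 \cdot 10 \left(-5\right) + a{\left(F \right)} = - 22 \cdot 10 \left(-5\right) + \left(-5\right)^{2} \left(1 - 5\right) = \left(-22\right) \left(-50\right) + 25 \left(-4\right) = 1100 - 100 = 1000$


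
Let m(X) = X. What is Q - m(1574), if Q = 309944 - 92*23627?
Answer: -1865314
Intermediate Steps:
Q = -1863740 (Q = 309944 - 2173684 = -1863740)
Q - m(1574) = -1863740 - 1*1574 = -1863740 - 1574 = -1865314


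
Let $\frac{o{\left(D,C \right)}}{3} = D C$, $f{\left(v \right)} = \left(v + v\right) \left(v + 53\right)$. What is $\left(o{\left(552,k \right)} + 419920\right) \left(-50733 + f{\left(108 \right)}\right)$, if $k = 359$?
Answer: $-16187163768$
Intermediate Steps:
$f{\left(v \right)} = 2 v \left(53 + v\right)$
$o{\left(D,C \right)} = 3 C D$ ($o{\left(D,C \right)} = 3 D C = 3 C D$)
$\left(o{\left(552,k \right)} + 419920\right) \left(-50733 + f{\left(108 \right)}\right) = \left(3 \cdot 359 \cdot 552 + 419920\right) \left(-50733 + 2 \cdot 108 \left(53 + 108\right)\right) = \left(594504 + 419920\right) \left(-50733 + 2 \cdot 108 \cdot 161\right) = 1014424 \left(-50733 + 34776\right) = 1014424 \left(-15957\right) = -16187163768$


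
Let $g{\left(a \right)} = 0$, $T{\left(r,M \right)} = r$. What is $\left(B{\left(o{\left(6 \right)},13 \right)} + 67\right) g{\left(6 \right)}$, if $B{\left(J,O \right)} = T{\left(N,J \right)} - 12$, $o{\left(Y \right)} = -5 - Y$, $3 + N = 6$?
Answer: $0$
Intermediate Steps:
$N = 3$ ($N = -3 + 6 = 3$)
$B{\left(J,O \right)} = -9$ ($B{\left(J,O \right)} = 3 - 12 = -9$)
$\left(B{\left(o{\left(6 \right)},13 \right)} + 67\right) g{\left(6 \right)} = \left(-9 + 67\right) 0 = 58 \cdot 0 = 0$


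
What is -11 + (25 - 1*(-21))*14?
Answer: 633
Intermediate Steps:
-11 + (25 - 1*(-21))*14 = -11 + (25 + 21)*14 = -11 + 46*14 = -11 + 644 = 633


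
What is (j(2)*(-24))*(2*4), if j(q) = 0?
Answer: 0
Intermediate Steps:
(j(2)*(-24))*(2*4) = (0*(-24))*(2*4) = 0*8 = 0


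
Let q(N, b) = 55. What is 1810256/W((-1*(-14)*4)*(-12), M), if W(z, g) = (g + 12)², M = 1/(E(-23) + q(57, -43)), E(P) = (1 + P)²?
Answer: 525917383376/41847961 ≈ 12567.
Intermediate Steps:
M = 1/539 (M = 1/((1 - 23)² + 55) = 1/((-22)² + 55) = 1/(484 + 55) = 1/539 ≈ 0.0018553)
W(z, g) = (12 + g)²
1810256/W((-1*(-14)*4)*(-12), M) = 1810256/((12 + 1/539)²) = 1810256/((6469/539)²) = 1810256/(41847961/290521) = 1810256*(290521/41847961) = 525917383376/41847961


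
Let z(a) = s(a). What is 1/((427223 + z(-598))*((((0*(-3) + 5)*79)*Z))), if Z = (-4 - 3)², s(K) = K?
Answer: 1/8257326875 ≈ 1.2110e-10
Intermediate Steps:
z(a) = a
Z = 49 (Z = (-7)² = 49)
1/((427223 + z(-598))*((((0*(-3) + 5)*79)*Z))) = 1/((427223 - 598)*((((0*(-3) + 5)*79)*49))) = 1/(426625*((((0 + 5)*79)*49))) = 1/(426625*(((5*79)*49))) = 1/(426625*((395*49))) = (1/426625)/19355 = (1/426625)*(1/19355) = 1/8257326875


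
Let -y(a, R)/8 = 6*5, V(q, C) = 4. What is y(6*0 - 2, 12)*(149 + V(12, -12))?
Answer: -36720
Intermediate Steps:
y(a, R) = -240 (y(a, R) = -48*5 = -8*30 = -240)
y(6*0 - 2, 12)*(149 + V(12, -12)) = -240*(149 + 4) = -240*153 = -36720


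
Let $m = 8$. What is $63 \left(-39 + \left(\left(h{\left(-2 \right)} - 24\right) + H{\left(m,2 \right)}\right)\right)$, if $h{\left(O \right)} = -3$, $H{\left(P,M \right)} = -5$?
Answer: $-4473$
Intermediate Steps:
$63 \left(-39 + \left(\left(h{\left(-2 \right)} - 24\right) + H{\left(m,2 \right)}\right)\right) = 63 \left(-39 - 32\right) = 63 \left(-71\right) = -4473$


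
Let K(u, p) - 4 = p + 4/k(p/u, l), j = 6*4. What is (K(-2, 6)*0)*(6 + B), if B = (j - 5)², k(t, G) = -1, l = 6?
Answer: 0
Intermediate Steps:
j = 24
K(u, p) = p (K(u, p) = 4 + (p + 4/(-1)) = 4 + (p + 4*(-1)) = 4 + (p - 4) = 4 + (-4 + p) = p)
B = 361 (B = (24 - 5)² = 19² = 361)
(K(-2, 6)*0)*(6 + B) = (6*0)*(6 + 361) = 0*367 = 0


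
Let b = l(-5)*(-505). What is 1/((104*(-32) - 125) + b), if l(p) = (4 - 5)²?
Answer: -1/3958 ≈ -0.00025265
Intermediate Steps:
l(p) = 1 (l(p) = (-1)² = 1)
b = -505 (b = 1*(-505) = -505)
1/((104*(-32) - 125) + b) = 1/((104*(-32) - 125) - 505) = 1/((-3328 - 125) - 505) = 1/(-3453 - 505) = 1/(-3958) = -1/3958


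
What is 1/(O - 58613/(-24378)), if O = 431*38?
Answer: 24378/399321497 ≈ 6.1049e-5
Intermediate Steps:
O = 16378
1/(O - 58613/(-24378)) = 1/(16378 - 58613/(-24378)) = 1/(16378 - 58613*(-1/24378)) = 1/(16378 + 58613/24378) = 1/(399321497/24378) = 24378/399321497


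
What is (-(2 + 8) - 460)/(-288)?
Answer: 235/144 ≈ 1.6319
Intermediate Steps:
(-(2 + 8) - 460)/(-288) = -(-1*10 - 460)/288 = -(-10 - 460)/288 = -1/288*(-470) = 235/144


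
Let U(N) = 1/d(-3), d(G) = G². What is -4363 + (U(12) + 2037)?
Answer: -20933/9 ≈ -2325.9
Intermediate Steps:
U(N) = ⅑ (U(N) = 1/((-3)²) = 1/9 = ⅑)
-4363 + (U(12) + 2037) = -4363 + (⅑ + 2037) = -4363 + 18334/9 = -20933/9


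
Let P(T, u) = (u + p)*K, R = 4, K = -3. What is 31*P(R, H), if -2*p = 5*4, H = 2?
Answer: 744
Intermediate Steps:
p = -10 (p = -5*4/2 = -½*20 = -10)
P(T, u) = 30 - 3*u (P(T, u) = (u - 10)*(-3) = (-10 + u)*(-3) = 30 - 3*u)
31*P(R, H) = 31*(30 - 3*2) = 31*(30 - 6) = 31*24 = 744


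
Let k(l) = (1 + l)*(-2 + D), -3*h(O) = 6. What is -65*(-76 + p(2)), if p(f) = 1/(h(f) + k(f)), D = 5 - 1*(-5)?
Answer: 108615/22 ≈ 4937.0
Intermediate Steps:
D = 10 (D = 5 + 5 = 10)
h(O) = -2 (h(O) = -⅓*6 = -2)
k(l) = 8 + 8*l (k(l) = (1 + l)*(-2 + 10) = (1 + l)*8 = 8 + 8*l)
p(f) = 1/(6 + 8*f) (p(f) = 1/(-2 + (8 + 8*f)) = 1/(6 + 8*f))
-65*(-76 + p(2)) = -65*(-76 + 1/(2*(3 + 4*2))) = -65*(-76 + 1/(2*(3 + 8))) = -65*(-76 + (½)/11) = -65*(-76 + (½)*(1/11)) = -65*(-76 + 1/22) = -65*(-1671/22) = 108615/22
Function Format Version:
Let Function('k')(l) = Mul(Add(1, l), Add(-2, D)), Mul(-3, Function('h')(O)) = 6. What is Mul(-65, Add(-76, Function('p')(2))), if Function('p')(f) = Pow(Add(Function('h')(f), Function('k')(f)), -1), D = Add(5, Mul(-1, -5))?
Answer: Rational(108615, 22) ≈ 4937.0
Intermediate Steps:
D = 10 (D = Add(5, 5) = 10)
Function('h')(O) = -2 (Function('h')(O) = Mul(Rational(-1, 3), 6) = -2)
Function('k')(l) = Add(8, Mul(8, l)) (Function('k')(l) = Mul(Add(1, l), Add(-2, 10)) = Mul(Add(1, l), 8) = Add(8, Mul(8, l)))
Function('p')(f) = Pow(Add(6, Mul(8, f)), -1) (Function('p')(f) = Pow(Add(-2, Add(8, Mul(8, f))), -1) = Pow(Add(6, Mul(8, f)), -1))
Mul(-65, Add(-76, Function('p')(2))) = Mul(-65, Add(-76, Mul(Rational(1, 2), Pow(Add(3, Mul(4, 2)), -1)))) = Mul(-65, Add(-76, Mul(Rational(1, 2), Pow(Add(3, 8), -1)))) = Mul(-65, Add(-76, Mul(Rational(1, 2), Pow(11, -1)))) = Mul(-65, Add(-76, Mul(Rational(1, 2), Rational(1, 11)))) = Mul(-65, Add(-76, Rational(1, 22))) = Mul(-65, Rational(-1671, 22)) = Rational(108615, 22)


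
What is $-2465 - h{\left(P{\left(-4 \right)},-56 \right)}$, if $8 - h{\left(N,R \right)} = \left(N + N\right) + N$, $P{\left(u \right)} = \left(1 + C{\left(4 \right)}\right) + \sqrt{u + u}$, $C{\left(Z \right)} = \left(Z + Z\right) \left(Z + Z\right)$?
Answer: $-2278 + 6 i \sqrt{2} \approx -2278.0 + 8.4853 i$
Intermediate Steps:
$C{\left(Z \right)} = 4 Z^{2}$ ($C{\left(Z \right)} = 2 Z 2 Z = 4 Z^{2}$)
$P{\left(u \right)} = 65 + \sqrt{2} \sqrt{u}$ ($P{\left(u \right)} = \left(1 + 4 \cdot 4^{2}\right) + \sqrt{u + u} = \left(1 + 4 \cdot 16\right) + \sqrt{2 u} = \left(1 + 64\right) + \sqrt{2} \sqrt{u} = 65 + \sqrt{2} \sqrt{u}$)
$h{\left(N,R \right)} = 8 - 3 N$ ($h{\left(N,R \right)} = 8 - \left(\left(N + N\right) + N\right) = 8 - \left(2 N + N\right) = 8 - 3 N$)
$-2465 - h{\left(P{\left(-4 \right)},-56 \right)} = -2465 - \left(8 - 3 \left(65 + \sqrt{2} \sqrt{-4}\right)\right) = -2465 - \left(8 - 3 \left(65 + \sqrt{2} \cdot 2 i\right)\right) = -2465 - \left(8 - 3 \left(65 + 2 i \sqrt{2}\right)\right) = -2465 - \left(8 - \left(195 + 6 i \sqrt{2}\right)\right) = -2465 - \left(-187 - 6 i \sqrt{2}\right) = -2465 + \left(187 + 6 i \sqrt{2}\right) = -2278 + 6 i \sqrt{2}$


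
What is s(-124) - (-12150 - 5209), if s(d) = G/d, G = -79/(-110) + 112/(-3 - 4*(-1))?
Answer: 236764361/13640 ≈ 17358.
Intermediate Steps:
G = 12399/110 (G = -79*(-1/110) + 112/(-3 + 4) = 79/110 + 112/1 = 79/110 + 112*1 = 79/110 + 112 = 12399/110 ≈ 112.72)
s(d) = 12399/(110*d)
s(-124) - (-12150 - 5209) = (12399/110)/(-124) - (-12150 - 5209) = (12399/110)*(-1/124) - 1*(-17359) = -12399/13640 + 17359 = 236764361/13640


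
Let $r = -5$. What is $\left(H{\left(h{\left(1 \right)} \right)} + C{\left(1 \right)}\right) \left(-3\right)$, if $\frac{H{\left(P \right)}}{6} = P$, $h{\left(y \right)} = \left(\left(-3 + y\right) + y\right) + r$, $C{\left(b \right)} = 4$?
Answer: $96$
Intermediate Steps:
$h{\left(y \right)} = -8 + 2 y$ ($h{\left(y \right)} = \left(\left(-3 + y\right) + y\right) - 5 = \left(-3 + 2 y\right) - 5 = -8 + 2 y$)
$H{\left(P \right)} = 6 P$
$\left(H{\left(h{\left(1 \right)} \right)} + C{\left(1 \right)}\right) \left(-3\right) = \left(6 \left(-8 + 2 \cdot 1\right) + 4\right) \left(-3\right) = \left(6 \left(-8 + 2\right) + 4\right) \left(-3\right) = \left(6 \left(-6\right) + 4\right) \left(-3\right) = \left(-36 + 4\right) \left(-3\right) = \left(-32\right) \left(-3\right) = 96$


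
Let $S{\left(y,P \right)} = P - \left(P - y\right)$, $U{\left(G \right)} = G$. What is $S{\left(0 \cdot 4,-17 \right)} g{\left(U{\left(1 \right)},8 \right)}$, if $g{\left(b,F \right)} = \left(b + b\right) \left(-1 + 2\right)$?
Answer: $0$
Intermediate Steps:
$g{\left(b,F \right)} = 2 b$ ($g{\left(b,F \right)} = 2 b 1 = 2 b$)
$S{\left(y,P \right)} = y$ ($S{\left(y,P \right)} = P - \left(P - y\right) = y$)
$S{\left(0 \cdot 4,-17 \right)} g{\left(U{\left(1 \right)},8 \right)} = 0 \cdot 4 \cdot 2 \cdot 1 = 0 \cdot 2 = 0$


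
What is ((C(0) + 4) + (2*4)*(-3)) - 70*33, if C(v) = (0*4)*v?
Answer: -2330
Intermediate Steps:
C(v) = 0 (C(v) = 0*v = 0)
((C(0) + 4) + (2*4)*(-3)) - 70*33 = ((0 + 4) + (2*4)*(-3)) - 70*33 = (4 + 8*(-3)) - 2310 = (4 - 24) - 2310 = -20 - 2310 = -2330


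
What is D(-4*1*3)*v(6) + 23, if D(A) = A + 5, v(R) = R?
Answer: -19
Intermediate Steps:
D(A) = 5 + A
D(-4*1*3)*v(6) + 23 = (5 - 4*1*3)*6 + 23 = (5 - 4*3)*6 + 23 = (5 - 12)*6 + 23 = -7*6 + 23 = -42 + 23 = -19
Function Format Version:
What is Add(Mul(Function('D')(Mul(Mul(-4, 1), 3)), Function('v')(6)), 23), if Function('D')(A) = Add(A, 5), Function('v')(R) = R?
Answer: -19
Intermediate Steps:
Function('D')(A) = Add(5, A)
Add(Mul(Function('D')(Mul(Mul(-4, 1), 3)), Function('v')(6)), 23) = Add(Mul(Add(5, Mul(Mul(-4, 1), 3)), 6), 23) = Add(Mul(Add(5, Mul(-4, 3)), 6), 23) = Add(Mul(Add(5, -12), 6), 23) = Add(Mul(-7, 6), 23) = Add(-42, 23) = -19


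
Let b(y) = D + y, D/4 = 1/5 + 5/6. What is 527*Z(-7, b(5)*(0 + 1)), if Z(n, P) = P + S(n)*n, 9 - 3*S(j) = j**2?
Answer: 809999/15 ≈ 54000.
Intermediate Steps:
D = 62/15 (D = 4*(1/5 + 5/6) = 4*(31/30) = 62/15 ≈ 4.1333)
b(y) = 62/15 + y
S(j) = 3 - j**2/3
Z(n, P) = P + n*(3 - n**2/3) (Z(n, P) = P + (3 - n**2/3)*n = P + n*(3 - n**2/3))
527*Z(-7, b(5)*(0 + 1)) = 527*((62/15 + 5)*(0 + 1) + 3*(-7) - 1/3*(-7)**3) = 527*((137/15)*1 - 21 - 1/3*(-343)) = 527*(137/15 - 21 + 343/3) = 527*(1537/15) = 809999/15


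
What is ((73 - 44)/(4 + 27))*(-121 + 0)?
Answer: -3509/31 ≈ -113.19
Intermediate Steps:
((73 - 44)/(4 + 27))*(-121 + 0) = (29/31)*(-121) = -3509/31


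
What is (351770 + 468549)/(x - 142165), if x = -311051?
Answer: -820319/453216 ≈ -1.8100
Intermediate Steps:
(351770 + 468549)/(x - 142165) = (351770 + 468549)/(-311051 - 142165) = 820319/(-453216) = 820319*(-1/453216) = -820319/453216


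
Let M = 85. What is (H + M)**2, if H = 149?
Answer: 54756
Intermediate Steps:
(H + M)**2 = (149 + 85)**2 = 234**2 = 54756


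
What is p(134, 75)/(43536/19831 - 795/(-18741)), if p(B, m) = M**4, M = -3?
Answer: 10034624817/277224607 ≈ 36.197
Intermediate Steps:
p(B, m) = 81 (p(B, m) = (-3)**4 = 81)
p(134, 75)/(43536/19831 - 795/(-18741)) = 81/(43536/19831 - 795/(-18741)) = 81/(43536*(1/19831) - 795*(-1/18741)) = 81/(43536/19831 + 265/6247) = 81/(277224607/123884257) = 81*(123884257/277224607) = 10034624817/277224607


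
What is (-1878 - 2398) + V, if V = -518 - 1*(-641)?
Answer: -4153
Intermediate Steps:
V = 123 (V = -518 + 641 = 123)
(-1878 - 2398) + V = (-1878 - 2398) + 123 = -4276 + 123 = -4153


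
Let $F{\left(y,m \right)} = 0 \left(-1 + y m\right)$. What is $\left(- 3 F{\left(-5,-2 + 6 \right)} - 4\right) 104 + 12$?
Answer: $-404$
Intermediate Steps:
$F{\left(y,m \right)} = 0$ ($F{\left(y,m \right)} = 0 \left(-1 + m y\right) = 0$)
$\left(- 3 F{\left(-5,-2 + 6 \right)} - 4\right) 104 + 12 = \left(\left(-3\right) 0 - 4\right) 104 + 12 = \left(0 - 4\right) 104 + 12 = \left(-4\right) 104 + 12 = -416 + 12 = -404$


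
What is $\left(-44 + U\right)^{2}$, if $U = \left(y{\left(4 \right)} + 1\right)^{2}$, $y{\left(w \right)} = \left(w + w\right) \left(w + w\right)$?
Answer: $17480761$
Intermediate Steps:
$y{\left(w \right)} = 4 w^{2}$ ($y{\left(w \right)} = 2 w 2 w = 4 w^{2}$)
$U = 4225$ ($U = \left(4 \cdot 4^{2} + 1\right)^{2} = \left(4 \cdot 16 + 1\right)^{2} = \left(64 + 1\right)^{2} = 65^{2} = 4225$)
$\left(-44 + U\right)^{2} = \left(-44 + 4225\right)^{2} = 4181^{2} = 17480761$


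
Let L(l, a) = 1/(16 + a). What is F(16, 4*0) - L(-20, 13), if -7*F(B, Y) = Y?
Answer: -1/29 ≈ -0.034483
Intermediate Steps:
F(B, Y) = -Y/7
F(16, 4*0) - L(-20, 13) = -4*0/7 - 1/(16 + 13) = -⅐*0 - 1/29 = 0 - 1*1/29 = 0 - 1/29 = -1/29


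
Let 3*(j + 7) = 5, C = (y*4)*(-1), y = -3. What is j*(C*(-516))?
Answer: 33024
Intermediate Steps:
C = 12 (C = -3*4*(-1) = -12*(-1) = 12)
j = -16/3 (j = -7 + (⅓)*5 = -7 + 5/3 = -16/3 ≈ -5.3333)
j*(C*(-516)) = -64*(-516) = -16/3*(-6192) = 33024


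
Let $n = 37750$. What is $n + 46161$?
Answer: $83911$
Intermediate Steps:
$n + 46161 = 37750 + 46161 = 83911$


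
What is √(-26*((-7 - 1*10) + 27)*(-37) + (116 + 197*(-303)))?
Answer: I*√49955 ≈ 223.51*I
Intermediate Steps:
√(-26*((-7 - 1*10) + 27)*(-37) + (116 + 197*(-303))) = √(-26*((-7 - 10) + 27)*(-37) + (116 - 59691)) = √(-26*(-17 + 27)*(-37) - 59575) = √(-26*10*(-37) - 59575) = √(-260*(-37) - 59575) = √(9620 - 59575) = √(-49955) = I*√49955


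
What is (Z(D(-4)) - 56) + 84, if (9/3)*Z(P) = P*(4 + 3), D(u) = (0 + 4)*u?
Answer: -28/3 ≈ -9.3333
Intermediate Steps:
D(u) = 4*u
Z(P) = 7*P/3 (Z(P) = (P*(4 + 3))/3 = (P*7)/3 = (7*P)/3 = 7*P/3)
(Z(D(-4)) - 56) + 84 = (7*(4*(-4))/3 - 56) + 84 = ((7/3)*(-16) - 56) + 84 = (-112/3 - 56) + 84 = -280/3 + 84 = -28/3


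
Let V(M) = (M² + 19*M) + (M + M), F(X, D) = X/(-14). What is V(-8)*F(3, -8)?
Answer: 156/7 ≈ 22.286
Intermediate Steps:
F(X, D) = -X/14 (F(X, D) = X*(-1/14) = -X/14)
V(M) = M² + 21*M (V(M) = (M² + 19*M) + 2*M = M² + 21*M)
V(-8)*F(3, -8) = (-8*(21 - 8))*(-1/14*3) = -8*13*(-3/14) = -104*(-3/14) = 156/7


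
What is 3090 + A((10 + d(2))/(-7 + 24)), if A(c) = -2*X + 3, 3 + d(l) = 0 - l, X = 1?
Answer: 3091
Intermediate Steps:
d(l) = -3 - l (d(l) = -3 + (0 - l) = -3 - l)
A(c) = 1 (A(c) = -2*1 + 3 = -2 + 3 = 1)
3090 + A((10 + d(2))/(-7 + 24)) = 3090 + 1 = 3091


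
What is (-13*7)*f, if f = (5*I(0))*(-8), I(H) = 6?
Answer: 21840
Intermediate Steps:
f = -240 (f = (5*6)*(-8) = 30*(-8) = -240)
(-13*7)*f = -13*7*(-240) = -91*(-240) = 21840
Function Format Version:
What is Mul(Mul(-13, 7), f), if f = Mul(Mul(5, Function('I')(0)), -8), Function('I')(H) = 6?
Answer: 21840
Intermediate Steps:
f = -240 (f = Mul(Mul(5, 6), -8) = Mul(30, -8) = -240)
Mul(Mul(-13, 7), f) = Mul(Mul(-13, 7), -240) = Mul(-91, -240) = 21840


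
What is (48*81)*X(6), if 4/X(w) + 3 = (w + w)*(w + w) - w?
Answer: 576/5 ≈ 115.20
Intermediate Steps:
X(w) = 4/(-3 - w + 4*w²) (X(w) = 4/(-3 + ((w + w)*(w + w) - w)) = 4/(-3 + ((2*w)*(2*w) - w)) = 4/(-3 + (4*w² - w)) = 4/(-3 + (-w + 4*w²)) = 4/(-3 - w + 4*w²))
(48*81)*X(6) = (48*81)*(4/(-3 - 1*6 + 4*6²)) = 3888*(4/(-3 - 6 + 4*36)) = 3888*(4/(-3 - 6 + 144)) = 3888*(4/135) = 576/5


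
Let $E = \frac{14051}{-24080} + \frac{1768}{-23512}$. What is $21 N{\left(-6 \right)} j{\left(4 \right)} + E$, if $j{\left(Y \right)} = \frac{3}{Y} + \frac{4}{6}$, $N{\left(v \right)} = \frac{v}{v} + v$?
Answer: $- \frac{10573821669}{70771120} \approx -149.41$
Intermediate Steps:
$N{\left(v \right)} = 1 + v$
$E = - \frac{46617569}{70771120}$ ($E = 14051 \left(- \frac{1}{24080}\right) + 1768 \left(- \frac{1}{23512}\right) = - \frac{14051}{24080} - \frac{221}{2939} = - \frac{46617569}{70771120} \approx -0.65871$)
$j{\left(Y \right)} = \frac{2}{3} + \frac{3}{Y}$ ($j{\left(Y \right)} = \frac{3}{Y} + 4 \cdot \frac{1}{6} = \frac{3}{Y} + \frac{2}{3} = \frac{2}{3} + \frac{3}{Y}$)
$21 N{\left(-6 \right)} j{\left(4 \right)} + E = 21 \left(1 - 6\right) \left(\frac{2}{3} + \frac{3}{4}\right) - \frac{46617569}{70771120} = 21 \left(-5\right) \left(\frac{2}{3} + 3 \cdot \frac{1}{4}\right) - \frac{46617569}{70771120} = - 105 \left(\frac{2}{3} + \frac{3}{4}\right) - \frac{46617569}{70771120} = \left(-105\right) \frac{17}{12} - \frac{46617569}{70771120} = - \frac{595}{4} - \frac{46617569}{70771120} = - \frac{10573821669}{70771120}$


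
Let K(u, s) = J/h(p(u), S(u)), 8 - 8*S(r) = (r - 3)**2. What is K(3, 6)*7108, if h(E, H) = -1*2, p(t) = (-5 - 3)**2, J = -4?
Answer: 14216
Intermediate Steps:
S(r) = 1 - (-3 + r)**2/8 (S(r) = 1 - (r - 3)**2/8 = 1 - (-3 + r)**2/8)
p(t) = 64 (p(t) = (-8)**2 = 64)
h(E, H) = -2
K(u, s) = 2 (K(u, s) = -4/(-2) = -4*(-1/2) = 2)
K(3, 6)*7108 = 2*7108 = 14216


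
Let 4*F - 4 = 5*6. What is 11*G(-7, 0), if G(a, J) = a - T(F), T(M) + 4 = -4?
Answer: 11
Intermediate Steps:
F = 17/2 (F = 1 + (5*6)/4 = 1 + (¼)*30 = 1 + 15/2 = 17/2 ≈ 8.5000)
T(M) = -8 (T(M) = -4 - 4 = -8)
G(a, J) = 8 + a (G(a, J) = a - 1*(-8) = a + 8 = 8 + a)
11*G(-7, 0) = 11*(8 - 7) = 11*1 = 11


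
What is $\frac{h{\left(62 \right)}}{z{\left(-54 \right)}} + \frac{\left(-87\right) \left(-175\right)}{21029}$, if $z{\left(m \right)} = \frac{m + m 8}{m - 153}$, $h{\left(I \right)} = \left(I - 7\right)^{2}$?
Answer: $\frac{1463914825}{1135566} \approx 1289.2$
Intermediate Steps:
$h{\left(I \right)} = \left(-7 + I\right)^{2}$
$z{\left(m \right)} = \frac{9 m}{-153 + m}$ ($z{\left(m \right)} = \frac{m + 8 m}{-153 + m} = \frac{9 m}{-153 + m}$)
$\frac{h{\left(62 \right)}}{z{\left(-54 \right)}} + \frac{\left(-87\right) \left(-175\right)}{21029} = \frac{\left(-7 + 62\right)^{2}}{9 \left(-54\right) \frac{1}{-153 - 54}} + \frac{\left(-87\right) \left(-175\right)}{21029} = \frac{55^{2}}{9 \left(-54\right) \frac{1}{-207}} + 15225 \cdot \frac{1}{21029} = \frac{3025}{9 \left(-54\right) \left(- \frac{1}{207}\right)} + \frac{15225}{21029} = \frac{3025}{\frac{54}{23}} + \frac{15225}{21029} = 3025 \cdot \frac{23}{54} + \frac{15225}{21029} = \frac{69575}{54} + \frac{15225}{21029} = \frac{1463914825}{1135566}$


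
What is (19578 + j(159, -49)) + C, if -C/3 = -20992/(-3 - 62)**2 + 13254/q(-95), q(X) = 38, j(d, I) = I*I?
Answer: 1681563544/80275 ≈ 20948.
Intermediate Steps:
j(d, I) = I**2
C = -82800681/80275 (C = -3*(-20992/(-3 - 62)**2 + 13254/38) = -3*(-20992/((-65)**2) + 13254*(1/38)) = -3*(-20992/4225 + 6627/19) = -3*27600227/80275 = -82800681/80275 ≈ -1031.5)
(19578 + j(159, -49)) + C = (19578 + (-49)**2) - 82800681/80275 = (19578 + 2401) - 82800681/80275 = 21979 - 82800681/80275 = 1681563544/80275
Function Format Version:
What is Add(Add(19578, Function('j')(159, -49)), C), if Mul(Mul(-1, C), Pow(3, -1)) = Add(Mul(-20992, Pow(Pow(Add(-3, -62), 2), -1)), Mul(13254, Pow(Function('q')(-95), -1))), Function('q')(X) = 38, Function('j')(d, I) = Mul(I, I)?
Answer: Rational(1681563544, 80275) ≈ 20948.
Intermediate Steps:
Function('j')(d, I) = Pow(I, 2)
C = Rational(-82800681, 80275) (C = Mul(-3, Add(Mul(-20992, Pow(Pow(Add(-3, -62), 2), -1)), Mul(13254, Pow(38, -1)))) = Mul(-3, Add(Mul(-20992, Pow(Pow(-65, 2), -1)), Mul(13254, Rational(1, 38)))) = Mul(-3, Add(Mul(-20992, Pow(4225, -1)), Rational(6627, 19))) = Mul(-3, Add(Mul(-20992, Rational(1, 4225)), Rational(6627, 19))) = Mul(-3, Add(Rational(-20992, 4225), Rational(6627, 19))) = Mul(-3, Rational(27600227, 80275)) = Rational(-82800681, 80275) ≈ -1031.5)
Add(Add(19578, Function('j')(159, -49)), C) = Add(Add(19578, Pow(-49, 2)), Rational(-82800681, 80275)) = Add(Add(19578, 2401), Rational(-82800681, 80275)) = Add(21979, Rational(-82800681, 80275)) = Rational(1681563544, 80275)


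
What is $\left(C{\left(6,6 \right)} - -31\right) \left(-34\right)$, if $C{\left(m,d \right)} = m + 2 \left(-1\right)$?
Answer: $-1190$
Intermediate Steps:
$C{\left(m,d \right)} = -2 + m$ ($C{\left(m,d \right)} = m - 2 = -2 + m$)
$\left(C{\left(6,6 \right)} - -31\right) \left(-34\right) = \left(\left(-2 + 6\right) - -31\right) \left(-34\right) = \left(4 + 31\right) \left(-34\right) = 35 \left(-34\right) = -1190$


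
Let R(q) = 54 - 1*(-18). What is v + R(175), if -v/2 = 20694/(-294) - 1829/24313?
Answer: 253666580/1191337 ≈ 212.93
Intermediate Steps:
v = 167890316/1191337 (v = -2*(20694/(-294) - 1829/24313) = -2*(20694*(-1/294) - 1829*1/24313) = -2*(-3449/49 - 1829/24313) = -2*(-83945158/1191337) = 167890316/1191337 ≈ 140.93)
R(q) = 72 (R(q) = 54 + 18 = 72)
v + R(175) = 167890316/1191337 + 72 = 253666580/1191337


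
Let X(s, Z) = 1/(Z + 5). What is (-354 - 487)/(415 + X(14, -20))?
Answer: -12615/6224 ≈ -2.0268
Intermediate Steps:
X(s, Z) = 1/(5 + Z)
(-354 - 487)/(415 + X(14, -20)) = (-354 - 487)/(415 + 1/(5 - 20)) = -841/(415 + 1/(-15)) = -841/(415 - 1/15) = -841/6224/15 = -841*15/6224 = -12615/6224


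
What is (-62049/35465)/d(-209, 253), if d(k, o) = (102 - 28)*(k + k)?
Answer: 1677/29648740 ≈ 5.6562e-5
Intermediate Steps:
d(k, o) = 148*k (d(k, o) = 74*(2*k) = 148*k)
(-62049/35465)/d(-209, 253) = (-62049/35465)/((148*(-209))) = -62049*1/35465/(-30932) = -62049/35465*(-1/30932) = 1677/29648740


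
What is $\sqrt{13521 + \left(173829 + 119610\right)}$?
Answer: $4 \sqrt{19185} \approx 554.04$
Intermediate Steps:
$\sqrt{13521 + \left(173829 + 119610\right)} = \sqrt{13521 + 293439} = \sqrt{306960} = 4 \sqrt{19185}$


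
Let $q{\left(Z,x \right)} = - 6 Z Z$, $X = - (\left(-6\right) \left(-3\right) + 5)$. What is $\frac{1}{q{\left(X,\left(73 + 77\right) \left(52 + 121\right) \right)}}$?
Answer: $- \frac{1}{3174} \approx -0.00031506$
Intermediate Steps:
$X = -23$ ($X = - (18 + 5) = \left(-1\right) 23 = -23$)
$q{\left(Z,x \right)} = - 6 Z^{2}$
$\frac{1}{q{\left(X,\left(73 + 77\right) \left(52 + 121\right) \right)}} = \frac{1}{\left(-6\right) \left(-23\right)^{2}} = \frac{1}{\left(-6\right) 529} = \frac{1}{-3174} = - \frac{1}{3174}$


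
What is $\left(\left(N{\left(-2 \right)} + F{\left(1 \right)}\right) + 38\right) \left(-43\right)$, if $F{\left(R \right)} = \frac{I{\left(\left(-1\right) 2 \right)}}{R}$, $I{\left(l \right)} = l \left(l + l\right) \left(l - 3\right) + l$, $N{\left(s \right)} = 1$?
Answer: $129$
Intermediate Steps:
$I{\left(l \right)} = l + 2 l^{2} \left(-3 + l\right)$ ($I{\left(l \right)} = l 2 l \left(-3 + l\right) + l = 2 l^{2} \left(-3 + l\right) + l = l + 2 l^{2} \left(-3 + l\right)$)
$F{\left(R \right)} = - \frac{42}{R}$ ($F{\left(R \right)} = \frac{\left(-1\right) 2 \left(1 - 6 \left(\left(-1\right) 2\right) + 2 \left(\left(-1\right) 2\right)^{2}\right)}{R} = \frac{\left(-2\right) \left(1 - -12 + 2 \left(-2\right)^{2}\right)}{R} = \frac{\left(-2\right) \left(1 + 12 + 2 \cdot 4\right)}{R} = \frac{\left(-2\right) \left(1 + 12 + 8\right)}{R} = \frac{\left(-2\right) 21}{R} = - \frac{42}{R}$)
$\left(\left(N{\left(-2 \right)} + F{\left(1 \right)}\right) + 38\right) \left(-43\right) = \left(\left(1 - \frac{42}{1}\right) + 38\right) \left(-43\right) = \left(\left(1 - 42\right) + 38\right) \left(-43\right) = \left(-41 + 38\right) \left(-43\right) = \left(-3\right) \left(-43\right) = 129$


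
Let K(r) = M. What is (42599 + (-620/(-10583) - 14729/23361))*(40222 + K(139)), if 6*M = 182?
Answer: 97827907009182350/57052953 ≈ 1.7147e+9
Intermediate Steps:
M = 91/3 (M = (1/6)*182 = 91/3 ≈ 30.333)
K(r) = 91/3
(42599 + (-620/(-10583) - 14729/23361))*(40222 + K(139)) = (42599 + (-620/(-10583) - 14729/23361))*(40222 + 91/3) = (42599 + (-620*(-1/10583) - 14729*1/23361))*(120757/3) = (42599 + (620/10583 - 1133/1797))*(120757/3) = (42599 - 10876399/19017651)*(120757/3) = (810122038550/19017651)*(120757/3) = 97827907009182350/57052953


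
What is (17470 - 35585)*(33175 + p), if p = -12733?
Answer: -370306830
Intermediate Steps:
(17470 - 35585)*(33175 + p) = (17470 - 35585)*(33175 - 12733) = -18115*20442 = -370306830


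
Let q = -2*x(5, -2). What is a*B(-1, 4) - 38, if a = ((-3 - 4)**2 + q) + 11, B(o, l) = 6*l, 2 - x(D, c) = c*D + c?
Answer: 730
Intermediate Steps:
x(D, c) = 2 - c - D*c (x(D, c) = 2 - (c*D + c) = 2 - (D*c + c) = 2 - (c + D*c) = 2 + (-c - D*c) = 2 - c - D*c)
q = -28 (q = -2*(2 - 1*(-2) - 1*5*(-2)) = -2*(2 + 2 + 10) = -2*14 = -28)
a = 32 (a = ((-3 - 4)**2 - 28) + 11 = ((-7)**2 - 28) + 11 = (49 - 28) + 11 = 21 + 11 = 32)
a*B(-1, 4) - 38 = 32*(6*4) - 38 = 32*24 - 38 = 768 - 38 = 730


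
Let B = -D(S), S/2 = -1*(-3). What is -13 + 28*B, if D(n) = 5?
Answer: -153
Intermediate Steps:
S = 6 (S = 2*(-1*(-3)) = 2*3 = 6)
B = -5 (B = -1*5 = -5)
-13 + 28*B = -13 + 28*(-5) = -13 - 140 = -153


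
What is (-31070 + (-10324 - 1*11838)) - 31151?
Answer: -84383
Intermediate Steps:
(-31070 + (-10324 - 1*11838)) - 31151 = (-31070 + (-10324 - 11838)) - 31151 = (-31070 - 22162) - 31151 = -53232 - 31151 = -84383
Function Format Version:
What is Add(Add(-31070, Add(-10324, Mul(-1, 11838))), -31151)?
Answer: -84383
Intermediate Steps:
Add(Add(-31070, Add(-10324, Mul(-1, 11838))), -31151) = Add(Add(-31070, Add(-10324, -11838)), -31151) = Add(Add(-31070, -22162), -31151) = Add(-53232, -31151) = -84383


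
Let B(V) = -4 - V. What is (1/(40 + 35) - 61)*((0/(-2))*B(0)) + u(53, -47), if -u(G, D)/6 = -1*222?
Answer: 1332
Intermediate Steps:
u(G, D) = 1332 (u(G, D) = -(-6)*222 = -6*(-222) = 1332)
(1/(40 + 35) - 61)*((0/(-2))*B(0)) + u(53, -47) = (1/(40 + 35) - 61)*((0/(-2))*(-4 - 1*0)) + 1332 = (1/75 - 61)*((-½*0)*(-4 + 0)) + 1332 = (1/75 - 61)*(0*(-4)) + 1332 = -4574/75*0 + 1332 = 0 + 1332 = 1332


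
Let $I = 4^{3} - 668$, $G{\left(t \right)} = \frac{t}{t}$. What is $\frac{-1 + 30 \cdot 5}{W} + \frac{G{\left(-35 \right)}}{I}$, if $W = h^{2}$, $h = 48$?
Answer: $\frac{21923}{347904} \approx 0.063015$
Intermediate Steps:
$G{\left(t \right)} = 1$
$I = -604$ ($I = 64 - 668 = -604$)
$W = 2304$ ($W = 48^{2} = 2304$)
$\frac{-1 + 30 \cdot 5}{W} + \frac{G{\left(-35 \right)}}{I} = \frac{-1 + 30 \cdot 5}{2304} + 1 \frac{1}{-604} = \left(-1 + 150\right) \frac{1}{2304} + 1 \left(- \frac{1}{604}\right) = 149 \cdot \frac{1}{2304} - \frac{1}{604} = \frac{149}{2304} - \frac{1}{604} = \frac{21923}{347904}$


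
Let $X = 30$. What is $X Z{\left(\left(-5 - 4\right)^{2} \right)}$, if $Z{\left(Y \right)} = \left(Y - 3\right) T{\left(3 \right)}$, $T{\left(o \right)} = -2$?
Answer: $-4680$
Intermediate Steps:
$Z{\left(Y \right)} = 6 - 2 Y$ ($Z{\left(Y \right)} = \left(Y - 3\right) \left(-2\right) = \left(-3 + Y\right) \left(-2\right) = 6 - 2 Y$)
$X Z{\left(\left(-5 - 4\right)^{2} \right)} = 30 \left(6 - 2 \left(-5 - 4\right)^{2}\right) = 30 \left(6 - 2 \left(-9\right)^{2}\right) = 30 \left(6 - 162\right) = 30 \left(-156\right) = -4680$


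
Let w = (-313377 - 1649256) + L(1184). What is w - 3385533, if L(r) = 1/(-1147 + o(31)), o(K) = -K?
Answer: -6300139549/1178 ≈ -5.3482e+6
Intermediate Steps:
L(r) = -1/1178 (L(r) = 1/(-1147 - 1*31) = 1/(-1147 - 31) = 1/(-1178) = -1/1178)
w = -2311981675/1178 (w = (-313377 - 1649256) - 1/1178 = -1962633 - 1/1178 = -2311981675/1178 ≈ -1.9626e+6)
w - 3385533 = -2311981675/1178 - 3385533 = -6300139549/1178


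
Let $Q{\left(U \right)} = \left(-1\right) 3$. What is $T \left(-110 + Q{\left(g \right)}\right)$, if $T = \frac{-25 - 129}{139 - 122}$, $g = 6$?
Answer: $\frac{17402}{17} \approx 1023.6$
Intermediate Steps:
$Q{\left(U \right)} = -3$
$T = - \frac{154}{17} \approx -9.0588$
$T \left(-110 + Q{\left(g \right)}\right) = - \frac{154 \left(-110 - 3\right)}{17} = \left(- \frac{154}{17}\right) \left(-113\right) = \frac{17402}{17}$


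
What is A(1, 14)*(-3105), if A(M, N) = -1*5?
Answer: 15525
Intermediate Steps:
A(M, N) = -5
A(1, 14)*(-3105) = -5*(-3105) = 15525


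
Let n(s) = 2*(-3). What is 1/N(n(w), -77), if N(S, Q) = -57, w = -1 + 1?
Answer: -1/57 ≈ -0.017544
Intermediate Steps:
w = 0
n(s) = -6
1/N(n(w), -77) = 1/(-57) = -1/57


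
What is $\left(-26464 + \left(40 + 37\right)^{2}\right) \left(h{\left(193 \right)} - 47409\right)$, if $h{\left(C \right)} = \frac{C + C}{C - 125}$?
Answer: $\frac{33096526455}{34} \approx 9.7343 \cdot 10^{8}$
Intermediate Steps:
$h{\left(C \right)} = \frac{2 C}{-125 + C}$
$\left(-26464 + \left(40 + 37\right)^{2}\right) \left(h{\left(193 \right)} - 47409\right) = \left(-26464 + \left(40 + 37\right)^{2}\right) \left(2 \cdot 193 \frac{1}{-125 + 193} - 47409\right) = \left(-26464 + 77^{2}\right) \left(2 \cdot 193 \cdot \frac{1}{68} - 47409\right) = \left(-26464 + 5929\right) \left(2 \cdot 193 \cdot \frac{1}{68} - 47409\right) = - 20535 \left(\frac{193}{34} - 47409\right) = \left(-20535\right) \left(- \frac{1611713}{34}\right) = \frac{33096526455}{34}$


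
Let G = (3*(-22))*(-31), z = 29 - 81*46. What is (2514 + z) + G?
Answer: 863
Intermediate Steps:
z = -3697 (z = 29 - 3726 = -3697)
G = 2046 (G = -66*(-31) = 2046)
(2514 + z) + G = (2514 - 3697) + 2046 = -1183 + 2046 = 863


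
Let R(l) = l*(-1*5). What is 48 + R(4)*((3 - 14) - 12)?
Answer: 508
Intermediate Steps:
R(l) = -5*l (R(l) = l*(-5) = -5*l)
48 + R(4)*((3 - 14) - 12) = 48 + (-5*4)*((3 - 14) - 12) = 48 - 20*(-11 - 12) = 48 - 20*(-23) = 48 + 460 = 508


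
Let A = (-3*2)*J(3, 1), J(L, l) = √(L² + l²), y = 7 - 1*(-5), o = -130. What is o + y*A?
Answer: -130 - 72*√10 ≈ -357.68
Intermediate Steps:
y = 12 (y = 7 + 5 = 12)
A = -6*√10 (A = (-3*2)*√(3² + 1²) = -6*√(9 + 1) = -6*√10 ≈ -18.974)
o + y*A = -130 + 12*(-6*√10) = -130 - 72*√10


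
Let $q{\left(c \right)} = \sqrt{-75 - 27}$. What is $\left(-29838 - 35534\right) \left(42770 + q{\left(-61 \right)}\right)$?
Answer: $-2795960440 - 65372 i \sqrt{102} \approx -2.796 \cdot 10^{9} - 6.6023 \cdot 10^{5} i$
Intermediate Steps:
$q{\left(c \right)} = i \sqrt{102}$ ($q{\left(c \right)} = \sqrt{-102} = i \sqrt{102}$)
$\left(-29838 - 35534\right) \left(42770 + q{\left(-61 \right)}\right) = \left(-29838 - 35534\right) \left(42770 + i \sqrt{102}\right) = - 65372 \left(42770 + i \sqrt{102}\right) = -2795960440 - 65372 i \sqrt{102}$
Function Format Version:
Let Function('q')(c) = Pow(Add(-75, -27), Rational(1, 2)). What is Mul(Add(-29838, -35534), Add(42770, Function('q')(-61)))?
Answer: Add(-2795960440, Mul(-65372, I, Pow(102, Rational(1, 2)))) ≈ Add(-2.7960e+9, Mul(-6.6023e+5, I))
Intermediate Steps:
Function('q')(c) = Mul(I, Pow(102, Rational(1, 2))) (Function('q')(c) = Pow(-102, Rational(1, 2)) = Mul(I, Pow(102, Rational(1, 2))))
Mul(Add(-29838, -35534), Add(42770, Function('q')(-61))) = Mul(Add(-29838, -35534), Add(42770, Mul(I, Pow(102, Rational(1, 2))))) = Mul(-65372, Add(42770, Mul(I, Pow(102, Rational(1, 2))))) = Add(-2795960440, Mul(-65372, I, Pow(102, Rational(1, 2))))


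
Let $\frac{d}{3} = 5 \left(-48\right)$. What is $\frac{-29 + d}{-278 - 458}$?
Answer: $\frac{749}{736} \approx 1.0177$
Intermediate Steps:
$d = -720$ ($d = 3 \cdot 5 \left(-48\right) = 3 \left(-240\right) = -720$)
$\frac{-29 + d}{-278 - 458} = \frac{-29 - 720}{-278 - 458} = - \frac{749}{-736} = \left(-749\right) \left(- \frac{1}{736}\right) = \frac{749}{736}$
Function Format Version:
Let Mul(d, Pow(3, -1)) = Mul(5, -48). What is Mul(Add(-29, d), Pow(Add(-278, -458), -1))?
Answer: Rational(749, 736) ≈ 1.0177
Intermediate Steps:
d = -720 (d = Mul(3, Mul(5, -48)) = Mul(3, -240) = -720)
Mul(Add(-29, d), Pow(Add(-278, -458), -1)) = Mul(Add(-29, -720), Pow(Add(-278, -458), -1)) = Mul(-749, Pow(-736, -1)) = Mul(-749, Rational(-1, 736)) = Rational(749, 736)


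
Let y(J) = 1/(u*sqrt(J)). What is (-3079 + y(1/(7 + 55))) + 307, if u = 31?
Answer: -2772 + sqrt(62)/31 ≈ -2771.7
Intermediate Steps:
y(J) = 1/(31*sqrt(J))
(-3079 + y(1/(7 + 55))) + 307 = (-3079 + 1/(31*sqrt(1/(7 + 55)))) + 307 = (-3079 + 1/(31*sqrt(1/62))) + 307 = (-3079 + 1/(31*1/sqrt(62))) + 307 = (-3079 + sqrt(62)/31) + 307 = -2772 + sqrt(62)/31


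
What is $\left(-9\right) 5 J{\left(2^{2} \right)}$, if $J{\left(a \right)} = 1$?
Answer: $-45$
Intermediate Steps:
$\left(-9\right) 5 J{\left(2^{2} \right)} = \left(-9\right) 5 \cdot 1 = \left(-45\right) 1 = -45$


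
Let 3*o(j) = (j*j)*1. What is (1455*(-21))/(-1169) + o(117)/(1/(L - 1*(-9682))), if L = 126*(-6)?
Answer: 6801803811/167 ≈ 4.0729e+7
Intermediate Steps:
o(j) = j**2/3 (o(j) = ((j*j)*1)/3 = (j**2*1)/3 = j**2/3)
L = -756
(1455*(-21))/(-1169) + o(117)/(1/(L - 1*(-9682))) = (1455*(-21))/(-1169) + ((1/3)*117**2)/(1/(-756 - 1*(-9682))) = -30555*(-1/1169) + ((1/3)*13689)/(1/(-756 + 9682)) = 4365/167 + 4563/(1/8926) = 4365/167 + 4563*8926 = 4365/167 + 40729338 = 6801803811/167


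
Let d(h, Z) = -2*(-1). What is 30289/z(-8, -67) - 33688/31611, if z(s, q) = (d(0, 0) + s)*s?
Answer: 106205395/168592 ≈ 629.96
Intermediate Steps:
d(h, Z) = 2
z(s, q) = s*(2 + s) (z(s, q) = (2 + s)*s = s*(2 + s))
30289/z(-8, -67) - 33688/31611 = 30289/((-8*(2 - 8))) - 33688/31611 = 30289/((-8*(-6))) - 33688*1/31611 = 30289/48 - 33688/31611 = 106205395/168592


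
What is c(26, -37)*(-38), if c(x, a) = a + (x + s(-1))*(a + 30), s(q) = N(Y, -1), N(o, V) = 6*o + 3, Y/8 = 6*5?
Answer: 392160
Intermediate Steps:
Y = 240 (Y = 8*(6*5) = 8*30 = 240)
N(o, V) = 3 + 6*o
s(q) = 1443 (s(q) = 3 + 6*240 = 3 + 1440 = 1443)
c(x, a) = a + (30 + a)*(1443 + x) (c(x, a) = a + (x + 1443)*(a + 30) = a + (1443 + x)*(30 + a) = a + (30 + a)*(1443 + x))
c(26, -37)*(-38) = (43290 + 30*26 + 1444*(-37) - 37*26)*(-38) = (43290 + 780 - 53428 - 962)*(-38) = -10320*(-38) = 392160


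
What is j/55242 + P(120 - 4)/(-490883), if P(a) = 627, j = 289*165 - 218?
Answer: 23266106627/27117358686 ≈ 0.85798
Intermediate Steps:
j = 47467 (j = 47685 - 218 = 47467)
j/55242 + P(120 - 4)/(-490883) = 47467/55242 + 627/(-490883) = 47467*(1/55242) + 627*(-1/490883) = 47467/55242 - 627/490883 = 23266106627/27117358686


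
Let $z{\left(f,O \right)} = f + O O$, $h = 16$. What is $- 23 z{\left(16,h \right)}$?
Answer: $-6256$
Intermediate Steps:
$z{\left(f,O \right)} = f + O^{2}$
$- 23 z{\left(16,h \right)} = - 23 \left(16 + 16^{2}\right) = - 23 \left(16 + 256\right) = \left(-23\right) 272 = -6256$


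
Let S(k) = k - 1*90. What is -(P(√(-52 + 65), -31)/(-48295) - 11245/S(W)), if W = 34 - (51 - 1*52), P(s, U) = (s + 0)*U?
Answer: -2249/11 - 31*√13/48295 ≈ -204.46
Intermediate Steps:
P(s, U) = U*s (P(s, U) = s*U = U*s)
W = 35 (W = 34 - (51 - 52) = 34 - 1*(-1) = 34 + 1 = 35)
S(k) = -90 + k (S(k) = k - 90 = -90 + k)
-(P(√(-52 + 65), -31)/(-48295) - 11245/S(W)) = -(-31*√(-52 + 65)/(-48295) - 11245/(-90 + 35)) = -(-31*√13*(-1/48295) - 11245/(-55)) = -(31*√13/48295 - 11245*(-1/55)) = -(31*√13/48295 + 2249/11) = -(2249/11 + 31*√13/48295) = -2249/11 - 31*√13/48295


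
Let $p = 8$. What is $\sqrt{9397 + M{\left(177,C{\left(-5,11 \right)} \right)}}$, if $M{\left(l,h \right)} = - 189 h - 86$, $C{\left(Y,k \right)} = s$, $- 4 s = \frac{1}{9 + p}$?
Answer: $\frac{\sqrt{10766729}}{34} \approx 96.508$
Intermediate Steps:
$s = - \frac{1}{68}$ ($s = - \frac{1}{4 \left(9 + 8\right)} = - \frac{1}{4 \cdot 17} = \left(- \frac{1}{4}\right) \frac{1}{17} = - \frac{1}{68} \approx -0.014706$)
$C{\left(Y,k \right)} = - \frac{1}{68}$
$M{\left(l,h \right)} = -86 - 189 h$
$\sqrt{9397 + M{\left(177,C{\left(-5,11 \right)} \right)}} = \sqrt{9397 - \frac{5659}{68}} = \sqrt{\frac{633337}{68}} = \frac{\sqrt{10766729}}{34}$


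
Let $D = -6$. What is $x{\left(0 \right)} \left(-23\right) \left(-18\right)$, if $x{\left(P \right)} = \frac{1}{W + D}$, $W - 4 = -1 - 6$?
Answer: $-46$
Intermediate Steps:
$W = -3$ ($W = 4 - 7 = -3$)
$x{\left(P \right)} = - \frac{1}{9}$ ($x{\left(P \right)} = \frac{1}{-3 - 6} = \frac{1}{-9} = - \frac{1}{9}$)
$x{\left(0 \right)} \left(-23\right) \left(-18\right) = \left(- \frac{1}{9}\right) \left(-23\right) \left(-18\right) = \frac{23}{9} \left(-18\right) = -46$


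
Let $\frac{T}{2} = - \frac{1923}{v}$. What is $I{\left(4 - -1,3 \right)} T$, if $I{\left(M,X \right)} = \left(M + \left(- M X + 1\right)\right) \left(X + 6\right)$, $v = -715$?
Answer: $- \frac{311526}{715} \approx -435.7$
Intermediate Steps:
$I{\left(M,X \right)} = \left(6 + X\right) \left(1 + M - M X\right)$ ($I{\left(M,X \right)} = \left(M - \left(-1 + M X\right)\right) \left(6 + X\right) = \left(1 + M - M X\right) \left(6 + X\right) = \left(6 + X\right) \left(1 + M - M X\right)$)
$T = \frac{3846}{715}$ ($T = 2 \left(- \frac{1923}{-715}\right) = 2 \left(\left(-1923\right) \left(- \frac{1}{715}\right)\right) = 2 \cdot \frac{1923}{715} = \frac{3846}{715} \approx 5.379$)
$I{\left(4 - -1,3 \right)} T = \left(6 + 3 + 6 \left(4 - -1\right) - \left(4 - -1\right) 3^{2} - 5 \left(4 - -1\right) 3\right) \frac{3846}{715} = \left(6 + 3 + 6 \left(4 + 1\right) - \left(4 + 1\right) 9 - 5 \left(4 + 1\right) 3\right) \frac{3846}{715} = \left(6 + 3 + 6 \cdot 5 - 5 \cdot 9 - 25 \cdot 3\right) \frac{3846}{715} = \left(6 + 3 + 30 - 45 - 75\right) \frac{3846}{715} = \left(-81\right) \frac{3846}{715} = - \frac{311526}{715}$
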